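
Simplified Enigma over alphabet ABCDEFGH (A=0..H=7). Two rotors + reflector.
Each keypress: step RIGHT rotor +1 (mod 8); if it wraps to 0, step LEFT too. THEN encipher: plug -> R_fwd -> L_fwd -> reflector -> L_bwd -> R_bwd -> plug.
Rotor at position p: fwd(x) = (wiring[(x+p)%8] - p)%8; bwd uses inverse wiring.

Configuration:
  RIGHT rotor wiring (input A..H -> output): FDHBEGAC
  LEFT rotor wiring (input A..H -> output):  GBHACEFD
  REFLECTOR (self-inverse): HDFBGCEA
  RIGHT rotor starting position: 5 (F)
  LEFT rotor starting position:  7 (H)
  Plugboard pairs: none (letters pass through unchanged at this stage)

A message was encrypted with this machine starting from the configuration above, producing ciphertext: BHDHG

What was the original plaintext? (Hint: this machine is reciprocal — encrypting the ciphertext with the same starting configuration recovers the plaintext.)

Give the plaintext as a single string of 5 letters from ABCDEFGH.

Char 1 ('B'): step: R->6, L=7; B->plug->B->R->E->L->B->refl->D->L'->F->R'->D->plug->D
Char 2 ('H'): step: R->7, L=7; H->plug->H->R->B->L->H->refl->A->L'->D->R'->A->plug->A
Char 3 ('D'): step: R->0, L->0 (L advanced); D->plug->D->R->B->L->B->refl->D->L'->H->R'->C->plug->C
Char 4 ('H'): step: R->1, L=0; H->plug->H->R->E->L->C->refl->F->L'->G->R'->B->plug->B
Char 5 ('G'): step: R->2, L=0; G->plug->G->R->D->L->A->refl->H->L'->C->R'->C->plug->C

Answer: DACBC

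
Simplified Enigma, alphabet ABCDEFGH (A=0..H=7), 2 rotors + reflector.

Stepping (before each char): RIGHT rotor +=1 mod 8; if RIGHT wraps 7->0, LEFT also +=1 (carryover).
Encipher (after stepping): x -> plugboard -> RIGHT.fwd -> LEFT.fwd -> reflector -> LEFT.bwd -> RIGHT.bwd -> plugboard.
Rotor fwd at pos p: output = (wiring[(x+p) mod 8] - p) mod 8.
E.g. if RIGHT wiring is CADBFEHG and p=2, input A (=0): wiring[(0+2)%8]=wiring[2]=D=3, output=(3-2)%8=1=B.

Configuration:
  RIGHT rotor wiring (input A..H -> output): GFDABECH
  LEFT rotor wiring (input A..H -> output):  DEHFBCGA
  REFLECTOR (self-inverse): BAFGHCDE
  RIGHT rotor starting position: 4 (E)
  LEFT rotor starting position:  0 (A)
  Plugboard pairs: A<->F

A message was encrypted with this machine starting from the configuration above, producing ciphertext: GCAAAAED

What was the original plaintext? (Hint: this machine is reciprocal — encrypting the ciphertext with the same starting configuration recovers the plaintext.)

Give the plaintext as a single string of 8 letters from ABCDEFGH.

Char 1 ('G'): step: R->5, L=0; G->plug->G->R->D->L->F->refl->C->L'->F->R'->B->plug->B
Char 2 ('C'): step: R->6, L=0; C->plug->C->R->A->L->D->refl->G->L'->G->R'->H->plug->H
Char 3 ('A'): step: R->7, L=0; A->plug->F->R->C->L->H->refl->E->L'->B->R'->E->plug->E
Char 4 ('A'): step: R->0, L->1 (L advanced); A->plug->F->R->E->L->B->refl->A->L'->D->R'->C->plug->C
Char 5 ('A'): step: R->1, L=1; A->plug->F->R->B->L->G->refl->D->L'->A->R'->D->plug->D
Char 6 ('A'): step: R->2, L=1; A->plug->F->R->F->L->F->refl->C->L'->H->R'->C->plug->C
Char 7 ('E'): step: R->3, L=1; E->plug->E->R->E->L->B->refl->A->L'->D->R'->F->plug->A
Char 8 ('D'): step: R->4, L=1; D->plug->D->R->D->L->A->refl->B->L'->E->R'->H->plug->H

Answer: BHECDCAH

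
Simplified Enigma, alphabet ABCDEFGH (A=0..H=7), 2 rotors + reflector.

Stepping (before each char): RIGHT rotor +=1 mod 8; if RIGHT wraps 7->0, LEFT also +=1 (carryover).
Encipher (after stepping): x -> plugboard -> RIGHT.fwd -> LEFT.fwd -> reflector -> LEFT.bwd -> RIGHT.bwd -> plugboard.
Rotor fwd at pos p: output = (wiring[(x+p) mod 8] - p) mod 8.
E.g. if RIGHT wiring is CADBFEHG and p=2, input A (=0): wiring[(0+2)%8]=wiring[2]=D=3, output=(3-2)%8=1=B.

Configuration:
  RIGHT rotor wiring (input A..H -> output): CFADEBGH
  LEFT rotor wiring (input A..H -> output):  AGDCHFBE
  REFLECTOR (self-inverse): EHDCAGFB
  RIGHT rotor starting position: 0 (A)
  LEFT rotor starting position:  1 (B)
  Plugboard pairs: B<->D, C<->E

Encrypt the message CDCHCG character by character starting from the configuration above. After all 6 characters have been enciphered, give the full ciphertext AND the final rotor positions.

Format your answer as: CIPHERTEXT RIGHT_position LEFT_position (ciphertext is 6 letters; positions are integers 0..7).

Char 1 ('C'): step: R->1, L=1; C->plug->E->R->A->L->F->refl->G->L'->D->R'->D->plug->B
Char 2 ('D'): step: R->2, L=1; D->plug->B->R->B->L->C->refl->D->L'->G->R'->A->plug->A
Char 3 ('C'): step: R->3, L=1; C->plug->E->R->E->L->E->refl->A->L'->F->R'->H->plug->H
Char 4 ('H'): step: R->4, L=1; H->plug->H->R->H->L->H->refl->B->L'->C->R'->C->plug->E
Char 5 ('C'): step: R->5, L=1; C->plug->E->R->A->L->F->refl->G->L'->D->R'->F->plug->F
Char 6 ('G'): step: R->6, L=1; G->plug->G->R->G->L->D->refl->C->L'->B->R'->B->plug->D
Final: ciphertext=BAHEFD, RIGHT=6, LEFT=1

Answer: BAHEFD 6 1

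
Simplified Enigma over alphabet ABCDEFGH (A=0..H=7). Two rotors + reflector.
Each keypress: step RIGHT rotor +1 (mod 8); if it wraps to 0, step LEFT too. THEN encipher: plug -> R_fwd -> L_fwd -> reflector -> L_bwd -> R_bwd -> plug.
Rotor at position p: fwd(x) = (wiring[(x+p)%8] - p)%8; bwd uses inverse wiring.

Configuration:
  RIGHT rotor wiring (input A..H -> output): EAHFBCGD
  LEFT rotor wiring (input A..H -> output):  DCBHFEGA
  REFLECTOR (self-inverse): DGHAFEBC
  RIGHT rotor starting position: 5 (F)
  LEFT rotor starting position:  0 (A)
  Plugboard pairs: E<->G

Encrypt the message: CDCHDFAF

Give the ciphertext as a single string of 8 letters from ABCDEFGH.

Answer: DHEFEHEE

Derivation:
Char 1 ('C'): step: R->6, L=0; C->plug->C->R->G->L->G->refl->B->L'->C->R'->D->plug->D
Char 2 ('D'): step: R->7, L=0; D->plug->D->R->A->L->D->refl->A->L'->H->R'->H->plug->H
Char 3 ('C'): step: R->0, L->1 (L advanced); C->plug->C->R->H->L->C->refl->H->L'->G->R'->G->plug->E
Char 4 ('H'): step: R->1, L=1; H->plug->H->R->D->L->E->refl->F->L'->F->R'->F->plug->F
Char 5 ('D'): step: R->2, L=1; D->plug->D->R->A->L->B->refl->G->L'->C->R'->G->plug->E
Char 6 ('F'): step: R->3, L=1; F->plug->F->R->B->L->A->refl->D->L'->E->R'->H->plug->H
Char 7 ('A'): step: R->4, L=1; A->plug->A->R->F->L->F->refl->E->L'->D->R'->G->plug->E
Char 8 ('F'): step: R->5, L=1; F->plug->F->R->C->L->G->refl->B->L'->A->R'->G->plug->E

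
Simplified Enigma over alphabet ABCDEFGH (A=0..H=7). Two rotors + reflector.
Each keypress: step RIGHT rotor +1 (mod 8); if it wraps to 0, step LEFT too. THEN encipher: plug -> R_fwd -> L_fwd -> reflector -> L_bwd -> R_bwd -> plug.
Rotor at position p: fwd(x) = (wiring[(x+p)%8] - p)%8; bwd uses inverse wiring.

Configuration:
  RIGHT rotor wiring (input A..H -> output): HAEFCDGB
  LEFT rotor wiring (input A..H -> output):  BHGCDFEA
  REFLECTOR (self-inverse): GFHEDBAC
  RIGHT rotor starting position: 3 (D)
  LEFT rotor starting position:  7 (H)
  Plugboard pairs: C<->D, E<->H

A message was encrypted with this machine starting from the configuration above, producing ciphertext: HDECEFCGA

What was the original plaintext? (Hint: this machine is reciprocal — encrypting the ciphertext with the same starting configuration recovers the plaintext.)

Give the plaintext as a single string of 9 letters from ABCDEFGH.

Char 1 ('H'): step: R->4, L=7; H->plug->E->R->D->L->H->refl->C->L'->B->R'->H->plug->E
Char 2 ('D'): step: R->5, L=7; D->plug->C->R->E->L->D->refl->E->L'->F->R'->H->plug->E
Char 3 ('E'): step: R->6, L=7; E->plug->H->R->F->L->E->refl->D->L'->E->R'->G->plug->G
Char 4 ('C'): step: R->7, L=7; C->plug->D->R->F->L->E->refl->D->L'->E->R'->G->plug->G
Char 5 ('E'): step: R->0, L->0 (L advanced); E->plug->H->R->B->L->H->refl->C->L'->D->R'->F->plug->F
Char 6 ('F'): step: R->1, L=0; F->plug->F->R->F->L->F->refl->B->L'->A->R'->G->plug->G
Char 7 ('C'): step: R->2, L=0; C->plug->D->R->B->L->H->refl->C->L'->D->R'->B->plug->B
Char 8 ('G'): step: R->3, L=0; G->plug->G->R->F->L->F->refl->B->L'->A->R'->C->plug->D
Char 9 ('A'): step: R->4, L=0; A->plug->A->R->G->L->E->refl->D->L'->E->R'->F->plug->F

Answer: EEGGFGBDF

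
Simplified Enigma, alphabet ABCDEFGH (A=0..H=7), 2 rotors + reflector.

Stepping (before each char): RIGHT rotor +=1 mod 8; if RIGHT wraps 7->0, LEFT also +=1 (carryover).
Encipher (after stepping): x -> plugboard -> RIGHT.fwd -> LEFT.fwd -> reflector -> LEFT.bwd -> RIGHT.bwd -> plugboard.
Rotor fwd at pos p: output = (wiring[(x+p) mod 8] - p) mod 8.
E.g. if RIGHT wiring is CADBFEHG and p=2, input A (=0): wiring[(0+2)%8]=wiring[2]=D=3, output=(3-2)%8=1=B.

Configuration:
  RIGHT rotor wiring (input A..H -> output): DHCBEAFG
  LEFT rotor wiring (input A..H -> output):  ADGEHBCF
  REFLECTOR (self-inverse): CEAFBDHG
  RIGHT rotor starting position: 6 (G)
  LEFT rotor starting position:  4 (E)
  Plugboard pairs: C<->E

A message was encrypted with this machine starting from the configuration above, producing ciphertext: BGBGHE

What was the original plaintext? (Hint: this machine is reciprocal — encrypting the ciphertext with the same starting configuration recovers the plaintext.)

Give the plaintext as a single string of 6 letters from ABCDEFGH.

Char 1 ('B'): step: R->7, L=4; B->plug->B->R->E->L->E->refl->B->L'->D->R'->D->plug->D
Char 2 ('G'): step: R->0, L->5 (L advanced); G->plug->G->R->F->L->B->refl->E->L'->A->R'->F->plug->F
Char 3 ('B'): step: R->1, L=5; B->plug->B->R->B->L->F->refl->D->L'->D->R'->D->plug->D
Char 4 ('G'): step: R->2, L=5; G->plug->G->R->B->L->F->refl->D->L'->D->R'->E->plug->C
Char 5 ('H'): step: R->3, L=5; H->plug->H->R->H->L->C->refl->A->L'->C->R'->D->plug->D
Char 6 ('E'): step: R->4, L=5; E->plug->C->R->B->L->F->refl->D->L'->D->R'->F->plug->F

Answer: DFDCDF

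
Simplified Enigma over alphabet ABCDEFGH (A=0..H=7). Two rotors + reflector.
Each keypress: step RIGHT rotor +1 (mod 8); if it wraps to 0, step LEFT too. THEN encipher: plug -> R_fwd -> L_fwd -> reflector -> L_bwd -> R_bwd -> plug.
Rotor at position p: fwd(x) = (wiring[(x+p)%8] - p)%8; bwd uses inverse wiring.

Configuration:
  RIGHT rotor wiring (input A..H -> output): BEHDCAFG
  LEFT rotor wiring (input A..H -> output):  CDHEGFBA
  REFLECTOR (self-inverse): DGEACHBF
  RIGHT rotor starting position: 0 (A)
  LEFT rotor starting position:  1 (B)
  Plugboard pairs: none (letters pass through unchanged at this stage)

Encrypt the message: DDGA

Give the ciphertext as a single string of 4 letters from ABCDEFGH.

Answer: EEBG

Derivation:
Char 1 ('D'): step: R->1, L=1; D->plug->D->R->B->L->G->refl->B->L'->H->R'->E->plug->E
Char 2 ('D'): step: R->2, L=1; D->plug->D->R->G->L->H->refl->F->L'->D->R'->E->plug->E
Char 3 ('G'): step: R->3, L=1; G->plug->G->R->B->L->G->refl->B->L'->H->R'->B->plug->B
Char 4 ('A'): step: R->4, L=1; A->plug->A->R->G->L->H->refl->F->L'->D->R'->G->plug->G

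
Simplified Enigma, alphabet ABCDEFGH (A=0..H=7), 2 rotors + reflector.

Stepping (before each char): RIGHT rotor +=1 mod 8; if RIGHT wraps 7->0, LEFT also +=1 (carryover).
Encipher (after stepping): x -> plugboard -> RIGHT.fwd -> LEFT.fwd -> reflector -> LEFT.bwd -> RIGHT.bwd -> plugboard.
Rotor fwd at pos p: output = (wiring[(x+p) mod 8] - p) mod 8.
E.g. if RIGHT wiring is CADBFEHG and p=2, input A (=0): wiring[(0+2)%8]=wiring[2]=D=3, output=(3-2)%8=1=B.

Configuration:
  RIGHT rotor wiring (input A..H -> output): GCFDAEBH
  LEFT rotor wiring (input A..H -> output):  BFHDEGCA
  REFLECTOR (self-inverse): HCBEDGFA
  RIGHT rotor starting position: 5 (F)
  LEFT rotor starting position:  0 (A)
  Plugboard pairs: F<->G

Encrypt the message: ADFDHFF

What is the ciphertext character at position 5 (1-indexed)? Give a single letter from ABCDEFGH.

Char 1 ('A'): step: R->6, L=0; A->plug->A->R->D->L->D->refl->E->L'->E->R'->D->plug->D
Char 2 ('D'): step: R->7, L=0; D->plug->D->R->G->L->C->refl->B->L'->A->R'->A->plug->A
Char 3 ('F'): step: R->0, L->1 (L advanced); F->plug->G->R->B->L->G->refl->F->L'->E->R'->F->plug->G
Char 4 ('D'): step: R->1, L=1; D->plug->D->R->H->L->A->refl->H->L'->G->R'->G->plug->F
Char 5 ('H'): step: R->2, L=1; H->plug->H->R->A->L->E->refl->D->L'->D->R'->A->plug->A

A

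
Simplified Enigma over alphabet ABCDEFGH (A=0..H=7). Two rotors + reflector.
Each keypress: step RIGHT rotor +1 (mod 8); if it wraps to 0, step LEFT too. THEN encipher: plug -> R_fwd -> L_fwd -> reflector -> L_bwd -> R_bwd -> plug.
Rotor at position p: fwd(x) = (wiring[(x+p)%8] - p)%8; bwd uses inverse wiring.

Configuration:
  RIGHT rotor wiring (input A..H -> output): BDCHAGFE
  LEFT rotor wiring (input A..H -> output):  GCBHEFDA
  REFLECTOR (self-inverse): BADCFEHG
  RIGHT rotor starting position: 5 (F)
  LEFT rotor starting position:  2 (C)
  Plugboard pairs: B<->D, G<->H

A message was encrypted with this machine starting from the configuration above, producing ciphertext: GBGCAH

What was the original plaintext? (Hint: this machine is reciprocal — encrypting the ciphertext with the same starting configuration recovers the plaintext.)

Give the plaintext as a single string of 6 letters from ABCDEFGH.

Char 1 ('G'): step: R->6, L=2; G->plug->H->R->A->L->H->refl->G->L'->F->R'->D->plug->B
Char 2 ('B'): step: R->7, L=2; B->plug->D->R->D->L->D->refl->C->L'->C->R'->B->plug->D
Char 3 ('G'): step: R->0, L->3 (L advanced); G->plug->H->R->E->L->F->refl->E->L'->A->R'->E->plug->E
Char 4 ('C'): step: R->1, L=3; C->plug->C->R->G->L->H->refl->G->L'->H->R'->D->plug->B
Char 5 ('A'): step: R->2, L=3; A->plug->A->R->A->L->E->refl->F->L'->E->R'->D->plug->B
Char 6 ('H'): step: R->3, L=3; H->plug->G->R->A->L->E->refl->F->L'->E->R'->A->plug->A

Answer: BDEBBA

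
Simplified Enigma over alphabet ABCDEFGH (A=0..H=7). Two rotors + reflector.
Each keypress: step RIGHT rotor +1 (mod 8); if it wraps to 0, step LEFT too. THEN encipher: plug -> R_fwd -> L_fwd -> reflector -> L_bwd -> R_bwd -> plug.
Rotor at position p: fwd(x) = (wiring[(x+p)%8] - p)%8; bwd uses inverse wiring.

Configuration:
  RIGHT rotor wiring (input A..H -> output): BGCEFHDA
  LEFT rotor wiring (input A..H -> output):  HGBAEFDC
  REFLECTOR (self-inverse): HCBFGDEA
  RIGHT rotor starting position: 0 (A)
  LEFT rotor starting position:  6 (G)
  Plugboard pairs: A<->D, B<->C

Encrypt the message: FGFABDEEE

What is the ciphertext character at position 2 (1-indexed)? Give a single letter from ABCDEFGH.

Char 1 ('F'): step: R->1, L=6; F->plug->F->R->C->L->B->refl->C->L'->F->R'->A->plug->D
Char 2 ('G'): step: R->2, L=6; G->plug->G->R->H->L->H->refl->A->L'->D->R'->C->plug->B

B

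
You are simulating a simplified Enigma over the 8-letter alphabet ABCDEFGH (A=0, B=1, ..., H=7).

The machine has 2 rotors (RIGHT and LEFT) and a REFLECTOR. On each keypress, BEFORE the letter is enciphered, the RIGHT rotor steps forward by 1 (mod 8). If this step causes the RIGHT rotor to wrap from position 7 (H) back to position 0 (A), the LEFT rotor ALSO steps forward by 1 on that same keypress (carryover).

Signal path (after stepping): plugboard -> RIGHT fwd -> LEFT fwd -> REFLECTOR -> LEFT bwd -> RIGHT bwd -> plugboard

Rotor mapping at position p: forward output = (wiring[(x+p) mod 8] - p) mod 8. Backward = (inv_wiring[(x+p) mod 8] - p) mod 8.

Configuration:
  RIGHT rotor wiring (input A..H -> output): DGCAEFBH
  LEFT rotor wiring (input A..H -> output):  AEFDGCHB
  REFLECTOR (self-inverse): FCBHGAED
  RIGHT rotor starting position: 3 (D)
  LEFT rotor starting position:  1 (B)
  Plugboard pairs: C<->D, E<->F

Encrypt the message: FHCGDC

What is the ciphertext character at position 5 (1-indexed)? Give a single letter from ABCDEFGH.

Char 1 ('F'): step: R->4, L=1; F->plug->E->R->H->L->H->refl->D->L'->A->R'->A->plug->A
Char 2 ('H'): step: R->5, L=1; H->plug->H->R->H->L->H->refl->D->L'->A->R'->A->plug->A
Char 3 ('C'): step: R->6, L=1; C->plug->D->R->A->L->D->refl->H->L'->H->R'->H->plug->H
Char 4 ('G'): step: R->7, L=1; G->plug->G->R->G->L->A->refl->F->L'->D->R'->D->plug->C
Char 5 ('D'): step: R->0, L->2 (L advanced); D->plug->C->R->C->L->E->refl->G->L'->G->R'->B->plug->B

B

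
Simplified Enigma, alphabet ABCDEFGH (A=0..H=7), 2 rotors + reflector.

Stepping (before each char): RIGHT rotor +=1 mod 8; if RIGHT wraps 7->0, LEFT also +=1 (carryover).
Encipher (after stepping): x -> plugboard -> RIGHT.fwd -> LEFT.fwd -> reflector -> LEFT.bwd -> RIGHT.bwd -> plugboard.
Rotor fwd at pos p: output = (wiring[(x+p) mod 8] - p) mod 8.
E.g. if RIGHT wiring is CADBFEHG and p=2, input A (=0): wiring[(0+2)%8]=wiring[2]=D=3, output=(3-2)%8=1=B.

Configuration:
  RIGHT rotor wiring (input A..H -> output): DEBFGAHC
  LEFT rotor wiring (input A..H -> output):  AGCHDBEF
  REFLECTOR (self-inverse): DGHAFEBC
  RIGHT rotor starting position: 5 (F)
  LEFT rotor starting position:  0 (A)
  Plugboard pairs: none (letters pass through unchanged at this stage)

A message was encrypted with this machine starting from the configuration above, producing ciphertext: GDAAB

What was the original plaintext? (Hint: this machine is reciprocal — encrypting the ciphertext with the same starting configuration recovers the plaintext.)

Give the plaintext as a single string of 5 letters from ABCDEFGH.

Answer: BAGEA

Derivation:
Char 1 ('G'): step: R->6, L=0; G->plug->G->R->A->L->A->refl->D->L'->E->R'->B->plug->B
Char 2 ('D'): step: R->7, L=0; D->plug->D->R->C->L->C->refl->H->L'->D->R'->A->plug->A
Char 3 ('A'): step: R->0, L->1 (L advanced); A->plug->A->R->D->L->C->refl->H->L'->H->R'->G->plug->G
Char 4 ('A'): step: R->1, L=1; A->plug->A->R->D->L->C->refl->H->L'->H->R'->E->plug->E
Char 5 ('B'): step: R->2, L=1; B->plug->B->R->D->L->C->refl->H->L'->H->R'->A->plug->A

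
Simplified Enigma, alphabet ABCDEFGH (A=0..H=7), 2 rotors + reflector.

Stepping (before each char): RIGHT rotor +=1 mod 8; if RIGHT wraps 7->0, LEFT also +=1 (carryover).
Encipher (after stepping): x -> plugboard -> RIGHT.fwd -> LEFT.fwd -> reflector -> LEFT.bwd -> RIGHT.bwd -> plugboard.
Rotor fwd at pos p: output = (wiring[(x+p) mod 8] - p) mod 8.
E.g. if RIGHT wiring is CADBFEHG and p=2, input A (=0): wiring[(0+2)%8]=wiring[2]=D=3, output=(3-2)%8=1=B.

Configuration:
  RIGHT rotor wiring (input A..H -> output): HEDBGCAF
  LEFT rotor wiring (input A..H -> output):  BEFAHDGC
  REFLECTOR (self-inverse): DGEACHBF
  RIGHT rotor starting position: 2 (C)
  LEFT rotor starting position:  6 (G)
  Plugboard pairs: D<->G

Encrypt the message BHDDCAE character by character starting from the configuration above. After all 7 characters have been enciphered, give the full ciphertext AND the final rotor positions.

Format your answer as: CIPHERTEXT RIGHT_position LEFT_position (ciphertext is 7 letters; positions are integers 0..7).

Answer: AGEAHFH 1 7

Derivation:
Char 1 ('B'): step: R->3, L=6; B->plug->B->R->D->L->G->refl->B->L'->G->R'->A->plug->A
Char 2 ('H'): step: R->4, L=6; H->plug->H->R->F->L->C->refl->E->L'->B->R'->D->plug->G
Char 3 ('D'): step: R->5, L=6; D->plug->G->R->E->L->H->refl->F->L'->H->R'->E->plug->E
Char 4 ('D'): step: R->6, L=6; D->plug->G->R->A->L->A->refl->D->L'->C->R'->A->plug->A
Char 5 ('C'): step: R->7, L=6; C->plug->C->R->F->L->C->refl->E->L'->B->R'->H->plug->H
Char 6 ('A'): step: R->0, L->7 (L advanced); A->plug->A->R->H->L->H->refl->F->L'->C->R'->F->plug->F
Char 7 ('E'): step: R->1, L=7; E->plug->E->R->B->L->C->refl->E->L'->G->R'->H->plug->H
Final: ciphertext=AGEAHFH, RIGHT=1, LEFT=7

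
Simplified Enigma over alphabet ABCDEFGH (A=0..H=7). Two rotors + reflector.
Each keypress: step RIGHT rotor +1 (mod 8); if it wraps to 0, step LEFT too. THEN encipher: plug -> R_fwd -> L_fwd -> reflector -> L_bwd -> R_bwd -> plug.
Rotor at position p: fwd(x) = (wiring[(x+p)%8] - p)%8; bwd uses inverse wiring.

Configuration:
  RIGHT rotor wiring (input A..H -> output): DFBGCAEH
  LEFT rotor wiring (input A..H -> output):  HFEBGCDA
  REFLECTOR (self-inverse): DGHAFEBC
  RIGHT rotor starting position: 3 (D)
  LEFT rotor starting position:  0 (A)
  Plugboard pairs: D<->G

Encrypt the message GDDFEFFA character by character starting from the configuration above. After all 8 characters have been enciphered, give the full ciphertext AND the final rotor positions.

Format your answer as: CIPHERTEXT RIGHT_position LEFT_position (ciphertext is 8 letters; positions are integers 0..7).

Char 1 ('G'): step: R->4, L=0; G->plug->D->R->D->L->B->refl->G->L'->E->R'->B->plug->B
Char 2 ('D'): step: R->5, L=0; D->plug->G->R->B->L->F->refl->E->L'->C->R'->C->plug->C
Char 3 ('D'): step: R->6, L=0; D->plug->G->R->E->L->G->refl->B->L'->D->R'->E->plug->E
Char 4 ('F'): step: R->7, L=0; F->plug->F->R->D->L->B->refl->G->L'->E->R'->B->plug->B
Char 5 ('E'): step: R->0, L->1 (L advanced); E->plug->E->R->C->L->A->refl->D->L'->B->R'->C->plug->C
Char 6 ('F'): step: R->1, L=1; F->plug->F->R->D->L->F->refl->E->L'->A->R'->B->plug->B
Char 7 ('F'): step: R->2, L=1; F->plug->F->R->F->L->C->refl->H->L'->G->R'->D->plug->G
Char 8 ('A'): step: R->3, L=1; A->plug->A->R->D->L->F->refl->E->L'->A->R'->F->plug->F
Final: ciphertext=BCEBCBGF, RIGHT=3, LEFT=1

Answer: BCEBCBGF 3 1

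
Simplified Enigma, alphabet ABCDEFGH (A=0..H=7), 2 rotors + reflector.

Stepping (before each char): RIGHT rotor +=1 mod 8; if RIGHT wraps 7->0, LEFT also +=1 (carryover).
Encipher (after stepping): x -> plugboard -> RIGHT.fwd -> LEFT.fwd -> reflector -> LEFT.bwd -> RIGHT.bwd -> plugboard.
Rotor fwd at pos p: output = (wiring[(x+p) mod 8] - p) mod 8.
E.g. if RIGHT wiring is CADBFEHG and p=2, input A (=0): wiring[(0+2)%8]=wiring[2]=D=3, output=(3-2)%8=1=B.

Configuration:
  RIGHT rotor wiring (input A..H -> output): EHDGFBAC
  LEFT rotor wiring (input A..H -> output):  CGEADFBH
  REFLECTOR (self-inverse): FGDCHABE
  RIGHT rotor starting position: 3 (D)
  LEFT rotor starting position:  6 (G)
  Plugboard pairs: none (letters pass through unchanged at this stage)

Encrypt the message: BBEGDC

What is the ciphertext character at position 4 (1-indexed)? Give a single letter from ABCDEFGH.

Char 1 ('B'): step: R->4, L=6; B->plug->B->R->F->L->C->refl->D->L'->A->R'->E->plug->E
Char 2 ('B'): step: R->5, L=6; B->plug->B->R->D->L->A->refl->F->L'->G->R'->F->plug->F
Char 3 ('E'): step: R->6, L=6; E->plug->E->R->F->L->C->refl->D->L'->A->R'->F->plug->F
Char 4 ('G'): step: R->7, L=6; G->plug->G->R->C->L->E->refl->H->L'->H->R'->E->plug->E

E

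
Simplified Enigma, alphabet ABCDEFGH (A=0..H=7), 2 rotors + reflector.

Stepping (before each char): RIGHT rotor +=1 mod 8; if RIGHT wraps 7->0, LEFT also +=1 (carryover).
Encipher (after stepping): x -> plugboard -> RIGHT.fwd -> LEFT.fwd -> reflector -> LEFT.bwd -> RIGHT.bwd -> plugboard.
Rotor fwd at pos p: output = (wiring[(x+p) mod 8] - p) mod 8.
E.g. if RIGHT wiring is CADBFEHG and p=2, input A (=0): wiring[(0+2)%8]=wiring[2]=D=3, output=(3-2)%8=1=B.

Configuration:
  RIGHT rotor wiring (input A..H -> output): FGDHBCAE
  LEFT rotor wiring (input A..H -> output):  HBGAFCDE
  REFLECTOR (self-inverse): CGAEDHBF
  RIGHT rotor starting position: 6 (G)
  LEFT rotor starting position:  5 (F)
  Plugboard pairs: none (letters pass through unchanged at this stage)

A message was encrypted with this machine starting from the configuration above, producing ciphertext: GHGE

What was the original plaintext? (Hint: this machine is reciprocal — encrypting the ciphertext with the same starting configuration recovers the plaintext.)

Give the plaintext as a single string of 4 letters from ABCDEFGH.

Char 1 ('G'): step: R->7, L=5; G->plug->G->R->D->L->C->refl->A->L'->H->R'->C->plug->C
Char 2 ('H'): step: R->0, L->6 (L advanced); H->plug->H->R->E->L->A->refl->C->L'->F->R'->A->plug->A
Char 3 ('G'): step: R->1, L=6; G->plug->G->R->D->L->D->refl->E->L'->H->R'->F->plug->F
Char 4 ('E'): step: R->2, L=6; E->plug->E->R->G->L->H->refl->F->L'->A->R'->D->plug->D

Answer: CAFD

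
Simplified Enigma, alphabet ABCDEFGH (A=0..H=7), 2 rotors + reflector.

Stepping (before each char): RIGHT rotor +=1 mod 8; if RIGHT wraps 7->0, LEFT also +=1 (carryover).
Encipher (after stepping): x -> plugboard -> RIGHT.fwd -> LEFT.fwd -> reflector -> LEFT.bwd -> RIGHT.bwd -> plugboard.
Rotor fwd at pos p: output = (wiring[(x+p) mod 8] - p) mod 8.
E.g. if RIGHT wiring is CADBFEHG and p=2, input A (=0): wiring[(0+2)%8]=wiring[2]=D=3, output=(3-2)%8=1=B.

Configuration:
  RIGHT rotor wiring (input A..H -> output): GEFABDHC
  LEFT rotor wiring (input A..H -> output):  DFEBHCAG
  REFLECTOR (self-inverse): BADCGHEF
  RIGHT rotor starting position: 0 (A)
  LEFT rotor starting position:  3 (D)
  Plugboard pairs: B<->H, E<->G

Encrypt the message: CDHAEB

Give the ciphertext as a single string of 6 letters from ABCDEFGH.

Char 1 ('C'): step: R->1, L=3; C->plug->C->R->H->L->B->refl->A->L'->F->R'->H->plug->B
Char 2 ('D'): step: R->2, L=3; D->plug->D->R->B->L->E->refl->G->L'->A->R'->F->plug->F
Char 3 ('H'): step: R->3, L=3; H->plug->B->R->G->L->C->refl->D->L'->E->R'->D->plug->D
Char 4 ('A'): step: R->4, L=3; A->plug->A->R->F->L->A->refl->B->L'->H->R'->B->plug->H
Char 5 ('E'): step: R->5, L=3; E->plug->G->R->D->L->F->refl->H->L'->C->R'->B->plug->H
Char 6 ('B'): step: R->6, L=3; B->plug->H->R->F->L->A->refl->B->L'->H->R'->E->plug->G

Answer: BFDHHG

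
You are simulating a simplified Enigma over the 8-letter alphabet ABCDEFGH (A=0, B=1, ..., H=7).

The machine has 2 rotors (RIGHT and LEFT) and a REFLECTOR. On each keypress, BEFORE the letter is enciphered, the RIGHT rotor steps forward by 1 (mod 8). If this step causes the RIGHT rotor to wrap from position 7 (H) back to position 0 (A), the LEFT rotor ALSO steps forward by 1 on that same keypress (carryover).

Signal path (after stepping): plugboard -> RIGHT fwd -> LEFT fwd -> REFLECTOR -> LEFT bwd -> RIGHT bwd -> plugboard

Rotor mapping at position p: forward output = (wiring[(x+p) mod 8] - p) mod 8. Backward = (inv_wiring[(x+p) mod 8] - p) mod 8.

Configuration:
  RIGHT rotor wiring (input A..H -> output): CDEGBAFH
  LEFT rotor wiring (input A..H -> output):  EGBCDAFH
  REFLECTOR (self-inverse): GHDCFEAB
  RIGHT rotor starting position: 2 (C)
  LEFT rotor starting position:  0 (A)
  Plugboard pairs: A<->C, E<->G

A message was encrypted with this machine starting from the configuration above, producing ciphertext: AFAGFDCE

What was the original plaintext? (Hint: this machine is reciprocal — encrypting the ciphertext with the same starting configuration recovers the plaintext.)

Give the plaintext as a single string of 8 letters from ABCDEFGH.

Answer: HHFFGGFF

Derivation:
Char 1 ('A'): step: R->3, L=0; A->plug->C->R->F->L->A->refl->G->L'->B->R'->H->plug->H
Char 2 ('F'): step: R->4, L=0; F->plug->F->R->H->L->H->refl->B->L'->C->R'->H->plug->H
Char 3 ('A'): step: R->5, L=0; A->plug->C->R->C->L->B->refl->H->L'->H->R'->F->plug->F
Char 4 ('G'): step: R->6, L=0; G->plug->E->R->G->L->F->refl->E->L'->A->R'->F->plug->F
Char 5 ('F'): step: R->7, L=0; F->plug->F->R->C->L->B->refl->H->L'->H->R'->E->plug->G
Char 6 ('D'): step: R->0, L->1 (L advanced); D->plug->D->R->G->L->G->refl->A->L'->B->R'->E->plug->G
Char 7 ('C'): step: R->1, L=1; C->plug->A->R->C->L->B->refl->H->L'->E->R'->F->plug->F
Char 8 ('E'): step: R->2, L=1; E->plug->G->R->A->L->F->refl->E->L'->F->R'->F->plug->F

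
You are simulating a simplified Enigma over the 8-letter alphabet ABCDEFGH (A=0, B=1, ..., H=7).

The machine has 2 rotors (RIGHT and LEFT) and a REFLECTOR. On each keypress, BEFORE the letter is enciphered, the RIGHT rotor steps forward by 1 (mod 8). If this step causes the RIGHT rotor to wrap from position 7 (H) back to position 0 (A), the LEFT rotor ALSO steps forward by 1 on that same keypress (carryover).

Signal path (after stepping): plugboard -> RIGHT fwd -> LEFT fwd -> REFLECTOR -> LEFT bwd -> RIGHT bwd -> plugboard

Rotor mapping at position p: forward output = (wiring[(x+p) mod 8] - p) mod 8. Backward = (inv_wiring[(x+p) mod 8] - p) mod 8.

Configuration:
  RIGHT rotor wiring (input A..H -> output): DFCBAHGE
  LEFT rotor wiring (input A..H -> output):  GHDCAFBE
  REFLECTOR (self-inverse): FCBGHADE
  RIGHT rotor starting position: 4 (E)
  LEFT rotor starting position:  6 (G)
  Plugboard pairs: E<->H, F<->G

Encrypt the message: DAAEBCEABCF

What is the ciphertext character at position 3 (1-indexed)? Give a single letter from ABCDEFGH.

Char 1 ('D'): step: R->5, L=6; D->plug->D->R->G->L->C->refl->B->L'->D->R'->H->plug->E
Char 2 ('A'): step: R->6, L=6; A->plug->A->R->A->L->D->refl->G->L'->B->R'->H->plug->E
Char 3 ('A'): step: R->7, L=6; A->plug->A->R->F->L->E->refl->H->L'->H->R'->H->plug->E

E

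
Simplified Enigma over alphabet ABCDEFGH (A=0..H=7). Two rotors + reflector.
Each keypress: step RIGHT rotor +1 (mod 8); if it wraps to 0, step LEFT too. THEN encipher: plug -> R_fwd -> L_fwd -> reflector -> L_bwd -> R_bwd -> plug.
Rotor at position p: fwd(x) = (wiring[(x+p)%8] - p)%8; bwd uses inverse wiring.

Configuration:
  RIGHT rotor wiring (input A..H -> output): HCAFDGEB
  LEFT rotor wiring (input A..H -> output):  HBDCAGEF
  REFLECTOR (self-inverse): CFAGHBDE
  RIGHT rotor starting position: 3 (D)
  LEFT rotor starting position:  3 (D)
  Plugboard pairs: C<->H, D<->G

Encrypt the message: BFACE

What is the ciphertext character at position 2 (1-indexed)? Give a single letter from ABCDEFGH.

Char 1 ('B'): step: R->4, L=3; B->plug->B->R->C->L->D->refl->G->L'->G->R'->F->plug->F
Char 2 ('F'): step: R->5, L=3; F->plug->F->R->D->L->B->refl->F->L'->B->R'->A->plug->A

A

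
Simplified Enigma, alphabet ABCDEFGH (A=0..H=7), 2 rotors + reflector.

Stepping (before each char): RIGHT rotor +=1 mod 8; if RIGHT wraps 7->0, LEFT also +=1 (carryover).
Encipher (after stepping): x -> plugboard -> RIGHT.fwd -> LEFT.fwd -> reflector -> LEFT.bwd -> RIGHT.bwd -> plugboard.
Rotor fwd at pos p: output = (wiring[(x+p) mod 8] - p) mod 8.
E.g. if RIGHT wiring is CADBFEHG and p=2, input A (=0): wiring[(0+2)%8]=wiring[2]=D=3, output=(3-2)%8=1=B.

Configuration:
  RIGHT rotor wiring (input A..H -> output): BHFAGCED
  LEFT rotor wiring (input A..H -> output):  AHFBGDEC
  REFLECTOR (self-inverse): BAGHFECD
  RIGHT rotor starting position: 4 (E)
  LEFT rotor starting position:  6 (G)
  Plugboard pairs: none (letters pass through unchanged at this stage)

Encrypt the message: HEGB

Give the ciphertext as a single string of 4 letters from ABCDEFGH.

Answer: BDDE

Derivation:
Char 1 ('H'): step: R->5, L=6; H->plug->H->R->B->L->E->refl->F->L'->H->R'->B->plug->B
Char 2 ('E'): step: R->6, L=6; E->plug->E->R->H->L->F->refl->E->L'->B->R'->D->plug->D
Char 3 ('G'): step: R->7, L=6; G->plug->G->R->D->L->B->refl->A->L'->G->R'->D->plug->D
Char 4 ('B'): step: R->0, L->7 (L advanced); B->plug->B->R->H->L->F->refl->E->L'->G->R'->E->plug->E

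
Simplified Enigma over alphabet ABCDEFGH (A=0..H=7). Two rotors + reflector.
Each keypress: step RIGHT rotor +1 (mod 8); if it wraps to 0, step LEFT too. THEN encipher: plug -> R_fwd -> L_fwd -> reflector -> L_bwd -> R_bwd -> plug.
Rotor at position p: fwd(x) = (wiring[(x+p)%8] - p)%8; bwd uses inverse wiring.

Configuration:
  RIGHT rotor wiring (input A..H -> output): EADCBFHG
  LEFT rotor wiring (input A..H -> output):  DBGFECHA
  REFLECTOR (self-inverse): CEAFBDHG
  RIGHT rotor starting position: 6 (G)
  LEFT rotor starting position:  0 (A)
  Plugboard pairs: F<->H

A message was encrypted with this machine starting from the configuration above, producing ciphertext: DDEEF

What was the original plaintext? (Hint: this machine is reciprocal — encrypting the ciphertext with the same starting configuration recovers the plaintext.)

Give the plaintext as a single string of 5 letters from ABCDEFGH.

Answer: CABFA

Derivation:
Char 1 ('D'): step: R->7, L=0; D->plug->D->R->E->L->E->refl->B->L'->B->R'->C->plug->C
Char 2 ('D'): step: R->0, L->1 (L advanced); D->plug->D->R->C->L->E->refl->B->L'->E->R'->A->plug->A
Char 3 ('E'): step: R->1, L=1; E->plug->E->R->E->L->B->refl->E->L'->C->R'->B->plug->B
Char 4 ('E'): step: R->2, L=1; E->plug->E->R->F->L->G->refl->H->L'->G->R'->H->plug->F
Char 5 ('F'): step: R->3, L=1; F->plug->H->R->A->L->A->refl->C->L'->H->R'->A->plug->A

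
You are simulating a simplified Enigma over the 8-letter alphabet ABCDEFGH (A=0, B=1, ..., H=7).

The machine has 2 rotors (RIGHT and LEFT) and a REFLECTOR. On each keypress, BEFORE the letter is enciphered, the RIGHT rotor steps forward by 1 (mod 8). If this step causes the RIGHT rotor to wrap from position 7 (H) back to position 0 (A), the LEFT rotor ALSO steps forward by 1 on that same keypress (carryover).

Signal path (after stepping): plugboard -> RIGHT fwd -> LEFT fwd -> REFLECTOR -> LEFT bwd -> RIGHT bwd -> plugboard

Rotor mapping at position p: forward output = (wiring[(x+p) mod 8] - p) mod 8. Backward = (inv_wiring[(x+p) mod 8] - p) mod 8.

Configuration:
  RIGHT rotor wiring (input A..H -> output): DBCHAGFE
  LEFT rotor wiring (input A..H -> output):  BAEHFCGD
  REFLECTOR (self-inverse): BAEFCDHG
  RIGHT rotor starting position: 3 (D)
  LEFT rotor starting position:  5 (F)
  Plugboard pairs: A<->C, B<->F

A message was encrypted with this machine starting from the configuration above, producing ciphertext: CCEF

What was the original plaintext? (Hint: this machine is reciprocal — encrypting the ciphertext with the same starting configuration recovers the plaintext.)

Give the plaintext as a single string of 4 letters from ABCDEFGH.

Char 1 ('C'): step: R->4, L=5; C->plug->A->R->E->L->D->refl->F->L'->A->R'->D->plug->D
Char 2 ('C'): step: R->5, L=5; C->plug->A->R->B->L->B->refl->A->L'->H->R'->C->plug->A
Char 3 ('E'): step: R->6, L=5; E->plug->E->R->E->L->D->refl->F->L'->A->R'->H->plug->H
Char 4 ('F'): step: R->7, L=5; F->plug->B->R->E->L->D->refl->F->L'->A->R'->E->plug->E

Answer: DAHE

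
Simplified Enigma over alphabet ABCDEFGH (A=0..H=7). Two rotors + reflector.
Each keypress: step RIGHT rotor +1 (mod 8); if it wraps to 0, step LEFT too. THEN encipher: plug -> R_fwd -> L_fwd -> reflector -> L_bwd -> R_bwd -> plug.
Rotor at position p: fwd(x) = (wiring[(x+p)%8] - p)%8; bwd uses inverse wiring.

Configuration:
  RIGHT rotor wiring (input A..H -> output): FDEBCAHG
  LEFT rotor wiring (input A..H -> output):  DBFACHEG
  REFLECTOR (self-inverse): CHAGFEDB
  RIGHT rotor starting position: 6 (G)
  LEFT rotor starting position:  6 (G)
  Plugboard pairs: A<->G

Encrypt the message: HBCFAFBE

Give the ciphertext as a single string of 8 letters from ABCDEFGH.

Answer: FGHCDEEH

Derivation:
Char 1 ('H'): step: R->7, L=6; H->plug->H->R->A->L->G->refl->D->L'->D->R'->F->plug->F
Char 2 ('B'): step: R->0, L->7 (L advanced); B->plug->B->R->D->L->G->refl->D->L'->F->R'->A->plug->G
Char 3 ('C'): step: R->1, L=7; C->plug->C->R->A->L->H->refl->B->L'->E->R'->H->plug->H
Char 4 ('F'): step: R->2, L=7; F->plug->F->R->E->L->B->refl->H->L'->A->R'->C->plug->C
Char 5 ('A'): step: R->3, L=7; A->plug->G->R->A->L->H->refl->B->L'->E->R'->D->plug->D
Char 6 ('F'): step: R->4, L=7; F->plug->F->R->H->L->F->refl->E->L'->B->R'->E->plug->E
Char 7 ('B'): step: R->5, L=7; B->plug->B->R->C->L->C->refl->A->L'->G->R'->E->plug->E
Char 8 ('E'): step: R->6, L=7; E->plug->E->R->G->L->A->refl->C->L'->C->R'->H->plug->H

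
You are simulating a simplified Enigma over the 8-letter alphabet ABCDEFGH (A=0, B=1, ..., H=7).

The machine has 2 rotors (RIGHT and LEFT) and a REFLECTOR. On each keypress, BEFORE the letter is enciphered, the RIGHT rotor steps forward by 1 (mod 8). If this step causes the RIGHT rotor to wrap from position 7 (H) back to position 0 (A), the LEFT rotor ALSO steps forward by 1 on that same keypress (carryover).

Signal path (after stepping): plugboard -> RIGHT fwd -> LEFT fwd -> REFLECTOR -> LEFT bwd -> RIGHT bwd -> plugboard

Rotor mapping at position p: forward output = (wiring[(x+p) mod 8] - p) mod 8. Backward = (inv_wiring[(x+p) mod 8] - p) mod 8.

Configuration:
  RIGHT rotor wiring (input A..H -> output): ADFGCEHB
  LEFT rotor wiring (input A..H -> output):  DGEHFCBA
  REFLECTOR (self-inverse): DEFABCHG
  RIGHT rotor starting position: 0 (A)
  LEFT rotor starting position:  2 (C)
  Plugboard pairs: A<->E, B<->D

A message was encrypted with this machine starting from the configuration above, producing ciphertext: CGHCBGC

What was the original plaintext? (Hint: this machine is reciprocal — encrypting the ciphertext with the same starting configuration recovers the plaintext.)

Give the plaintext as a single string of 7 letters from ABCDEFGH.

Answer: DFEHDBG

Derivation:
Char 1 ('C'): step: R->1, L=2; C->plug->C->R->F->L->G->refl->H->L'->E->R'->B->plug->D
Char 2 ('G'): step: R->2, L=2; G->plug->G->R->G->L->B->refl->E->L'->H->R'->F->plug->F
Char 3 ('H'): step: R->3, L=2; H->plug->H->R->C->L->D->refl->A->L'->D->R'->A->plug->E
Char 4 ('C'): step: R->4, L=2; C->plug->C->R->D->L->A->refl->D->L'->C->R'->H->plug->H
Char 5 ('B'): step: R->5, L=2; B->plug->D->R->D->L->A->refl->D->L'->C->R'->B->plug->D
Char 6 ('G'): step: R->6, L=2; G->plug->G->R->E->L->H->refl->G->L'->F->R'->D->plug->B
Char 7 ('C'): step: R->7, L=2; C->plug->C->R->E->L->H->refl->G->L'->F->R'->G->plug->G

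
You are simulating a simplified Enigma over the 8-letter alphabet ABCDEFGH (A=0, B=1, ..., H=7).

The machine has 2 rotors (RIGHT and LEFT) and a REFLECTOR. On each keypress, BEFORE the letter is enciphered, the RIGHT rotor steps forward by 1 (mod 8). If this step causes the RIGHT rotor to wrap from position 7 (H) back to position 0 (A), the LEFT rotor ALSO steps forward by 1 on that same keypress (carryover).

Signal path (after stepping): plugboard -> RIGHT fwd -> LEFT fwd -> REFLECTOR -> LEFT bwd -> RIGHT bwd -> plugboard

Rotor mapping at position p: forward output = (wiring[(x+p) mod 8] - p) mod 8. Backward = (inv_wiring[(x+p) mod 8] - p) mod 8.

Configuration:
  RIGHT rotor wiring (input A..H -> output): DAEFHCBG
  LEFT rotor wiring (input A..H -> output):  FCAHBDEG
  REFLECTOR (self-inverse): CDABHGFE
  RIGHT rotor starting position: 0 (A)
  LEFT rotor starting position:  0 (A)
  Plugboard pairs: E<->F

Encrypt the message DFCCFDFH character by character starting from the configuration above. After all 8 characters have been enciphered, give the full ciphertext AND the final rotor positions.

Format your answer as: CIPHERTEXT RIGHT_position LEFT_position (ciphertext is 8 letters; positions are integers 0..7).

Char 1 ('D'): step: R->1, L=0; D->plug->D->R->G->L->E->refl->H->L'->D->R'->B->plug->B
Char 2 ('F'): step: R->2, L=0; F->plug->E->R->H->L->G->refl->F->L'->A->R'->D->plug->D
Char 3 ('C'): step: R->3, L=0; C->plug->C->R->H->L->G->refl->F->L'->A->R'->F->plug->E
Char 4 ('C'): step: R->4, L=0; C->plug->C->R->F->L->D->refl->B->L'->E->R'->F->plug->E
Char 5 ('F'): step: R->5, L=0; F->plug->E->R->D->L->H->refl->E->L'->G->R'->D->plug->D
Char 6 ('D'): step: R->6, L=0; D->plug->D->R->C->L->A->refl->C->L'->B->R'->G->plug->G
Char 7 ('F'): step: R->7, L=0; F->plug->E->R->G->L->E->refl->H->L'->D->R'->G->plug->G
Char 8 ('H'): step: R->0, L->1 (L advanced); H->plug->H->R->G->L->F->refl->G->L'->C->R'->F->plug->E
Final: ciphertext=BDEEDGGE, RIGHT=0, LEFT=1

Answer: BDEEDGGE 0 1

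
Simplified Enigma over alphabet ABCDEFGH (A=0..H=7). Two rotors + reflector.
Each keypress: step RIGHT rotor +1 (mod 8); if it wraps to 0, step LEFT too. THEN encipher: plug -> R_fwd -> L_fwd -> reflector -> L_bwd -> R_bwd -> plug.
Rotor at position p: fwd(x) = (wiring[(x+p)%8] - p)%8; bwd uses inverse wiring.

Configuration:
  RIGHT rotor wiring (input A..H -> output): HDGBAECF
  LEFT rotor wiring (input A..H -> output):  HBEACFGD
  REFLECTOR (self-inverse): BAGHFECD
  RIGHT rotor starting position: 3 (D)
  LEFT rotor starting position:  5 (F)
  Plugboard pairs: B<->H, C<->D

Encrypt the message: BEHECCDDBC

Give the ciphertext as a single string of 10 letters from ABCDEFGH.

Char 1 ('B'): step: R->4, L=5; B->plug->H->R->F->L->H->refl->D->L'->G->R'->C->plug->D
Char 2 ('E'): step: R->5, L=5; E->plug->E->R->G->L->D->refl->H->L'->F->R'->B->plug->H
Char 3 ('H'): step: R->6, L=5; H->plug->B->R->H->L->F->refl->E->L'->E->R'->A->plug->A
Char 4 ('E'): step: R->7, L=5; E->plug->E->R->C->L->G->refl->C->L'->D->R'->H->plug->B
Char 5 ('C'): step: R->0, L->6 (L advanced); C->plug->D->R->B->L->F->refl->E->L'->G->R'->C->plug->D
Char 6 ('C'): step: R->1, L=6; C->plug->D->R->H->L->H->refl->D->L'->D->R'->E->plug->E
Char 7 ('D'): step: R->2, L=6; D->plug->C->R->G->L->E->refl->F->L'->B->R'->H->plug->B
Char 8 ('D'): step: R->3, L=6; D->plug->C->R->B->L->F->refl->E->L'->G->R'->A->plug->A
Char 9 ('B'): step: R->4, L=6; B->plug->H->R->F->L->C->refl->G->L'->E->R'->A->plug->A
Char 10 ('C'): step: R->5, L=6; C->plug->D->R->C->L->B->refl->A->L'->A->R'->C->plug->D

Answer: DHABDEBAAD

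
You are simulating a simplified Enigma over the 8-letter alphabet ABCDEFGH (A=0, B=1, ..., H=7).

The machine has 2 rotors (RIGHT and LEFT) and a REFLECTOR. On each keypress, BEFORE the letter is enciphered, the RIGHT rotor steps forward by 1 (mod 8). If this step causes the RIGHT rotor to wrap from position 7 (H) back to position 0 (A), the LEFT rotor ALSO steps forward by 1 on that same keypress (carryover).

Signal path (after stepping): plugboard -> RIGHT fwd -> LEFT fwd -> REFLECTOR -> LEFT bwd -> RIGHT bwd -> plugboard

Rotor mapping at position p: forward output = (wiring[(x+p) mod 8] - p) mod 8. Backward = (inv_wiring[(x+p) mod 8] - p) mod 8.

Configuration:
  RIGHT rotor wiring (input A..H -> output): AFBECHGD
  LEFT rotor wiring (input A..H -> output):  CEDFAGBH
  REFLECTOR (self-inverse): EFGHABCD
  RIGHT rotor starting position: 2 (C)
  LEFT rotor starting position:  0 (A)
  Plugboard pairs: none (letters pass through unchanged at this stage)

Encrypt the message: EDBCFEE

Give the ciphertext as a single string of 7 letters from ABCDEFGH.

Char 1 ('E'): step: R->3, L=0; E->plug->E->R->A->L->C->refl->G->L'->F->R'->F->plug->F
Char 2 ('D'): step: R->4, L=0; D->plug->D->R->H->L->H->refl->D->L'->C->R'->C->plug->C
Char 3 ('B'): step: R->5, L=0; B->plug->B->R->B->L->E->refl->A->L'->E->R'->F->plug->F
Char 4 ('C'): step: R->6, L=0; C->plug->C->R->C->L->D->refl->H->L'->H->R'->D->plug->D
Char 5 ('F'): step: R->7, L=0; F->plug->F->R->D->L->F->refl->B->L'->G->R'->C->plug->C
Char 6 ('E'): step: R->0, L->1 (L advanced); E->plug->E->R->C->L->E->refl->A->L'->F->R'->B->plug->B
Char 7 ('E'): step: R->1, L=1; E->plug->E->R->G->L->G->refl->C->L'->B->R'->D->plug->D

Answer: FCFDCBD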